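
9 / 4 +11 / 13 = 161 / 52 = 3.10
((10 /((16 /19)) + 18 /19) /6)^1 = 1949 /912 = 2.14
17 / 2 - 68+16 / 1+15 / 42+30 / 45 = -892 / 21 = -42.48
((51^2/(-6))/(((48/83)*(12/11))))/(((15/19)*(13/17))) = -85225811/74880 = -1138.17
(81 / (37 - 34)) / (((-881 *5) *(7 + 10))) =-27 / 74885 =-0.00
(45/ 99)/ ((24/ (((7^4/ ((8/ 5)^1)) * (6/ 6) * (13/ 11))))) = 780325/ 23232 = 33.59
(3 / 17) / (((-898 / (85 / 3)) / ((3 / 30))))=-1 / 1796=-0.00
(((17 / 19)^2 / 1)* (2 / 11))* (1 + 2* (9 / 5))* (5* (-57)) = -39882 / 209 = -190.82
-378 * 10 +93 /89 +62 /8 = -1342549 /356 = -3771.21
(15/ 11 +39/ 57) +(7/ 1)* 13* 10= 912.05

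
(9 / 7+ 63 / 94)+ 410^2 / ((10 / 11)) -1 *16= 121661539 / 658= 184895.96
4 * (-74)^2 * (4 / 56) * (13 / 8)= 17797 / 7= 2542.43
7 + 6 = 13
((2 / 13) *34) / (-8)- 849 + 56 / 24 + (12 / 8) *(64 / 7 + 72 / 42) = -453745 / 546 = -831.03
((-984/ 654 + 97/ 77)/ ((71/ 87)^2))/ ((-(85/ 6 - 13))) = 93325770/ 296163791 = 0.32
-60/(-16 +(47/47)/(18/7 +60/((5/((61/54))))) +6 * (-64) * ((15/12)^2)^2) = 60960/968693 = 0.06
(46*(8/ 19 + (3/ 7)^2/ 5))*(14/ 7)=196052/ 4655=42.12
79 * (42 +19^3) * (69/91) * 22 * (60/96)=2068954305/364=5683940.40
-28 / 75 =-0.37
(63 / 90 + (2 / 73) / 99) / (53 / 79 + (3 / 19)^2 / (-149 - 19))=40412905988 / 38708209485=1.04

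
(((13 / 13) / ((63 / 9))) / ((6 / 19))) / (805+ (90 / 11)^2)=0.00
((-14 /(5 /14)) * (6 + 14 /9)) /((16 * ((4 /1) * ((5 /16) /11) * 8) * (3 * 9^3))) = -9163 /984150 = -0.01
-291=-291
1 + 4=5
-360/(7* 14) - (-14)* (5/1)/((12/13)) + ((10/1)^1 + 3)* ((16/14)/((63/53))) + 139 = 28181/126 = 223.66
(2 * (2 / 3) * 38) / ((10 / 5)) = 76 / 3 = 25.33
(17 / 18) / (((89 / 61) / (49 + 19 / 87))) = 2220217 / 69687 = 31.86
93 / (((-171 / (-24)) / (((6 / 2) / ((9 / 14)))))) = 3472 / 57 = 60.91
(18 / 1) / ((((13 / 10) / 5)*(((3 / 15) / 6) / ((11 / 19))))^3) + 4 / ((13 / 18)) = 80858333460312 / 15069223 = 5365793.14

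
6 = 6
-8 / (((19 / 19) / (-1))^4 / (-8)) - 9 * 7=1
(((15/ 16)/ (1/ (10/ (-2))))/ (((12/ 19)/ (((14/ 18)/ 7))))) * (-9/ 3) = 475/ 192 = 2.47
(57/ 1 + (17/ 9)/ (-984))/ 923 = 504775/ 8174088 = 0.06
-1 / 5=-0.20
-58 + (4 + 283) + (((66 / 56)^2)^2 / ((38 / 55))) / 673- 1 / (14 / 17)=3580677282999 / 15719212544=227.79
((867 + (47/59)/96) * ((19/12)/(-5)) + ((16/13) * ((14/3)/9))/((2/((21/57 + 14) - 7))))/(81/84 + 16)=-16.05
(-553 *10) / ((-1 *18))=307.22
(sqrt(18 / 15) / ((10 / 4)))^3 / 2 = 24 * sqrt(30) / 3125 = 0.04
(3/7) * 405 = 173.57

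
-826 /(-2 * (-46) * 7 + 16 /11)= -4543 /3550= -1.28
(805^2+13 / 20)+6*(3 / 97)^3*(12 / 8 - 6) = 11828710266669 / 18253460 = 648025.65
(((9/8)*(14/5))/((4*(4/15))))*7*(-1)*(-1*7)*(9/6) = 27783/128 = 217.05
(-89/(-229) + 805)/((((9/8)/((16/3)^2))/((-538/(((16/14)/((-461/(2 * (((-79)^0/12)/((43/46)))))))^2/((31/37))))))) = -631754756460883205248/13446651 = -46982312284366.06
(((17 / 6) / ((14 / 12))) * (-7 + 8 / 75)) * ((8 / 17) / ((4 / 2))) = -2068 / 525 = -3.94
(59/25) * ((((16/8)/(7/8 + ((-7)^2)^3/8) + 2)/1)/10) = 867772/1838375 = 0.47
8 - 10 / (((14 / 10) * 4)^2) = 7.68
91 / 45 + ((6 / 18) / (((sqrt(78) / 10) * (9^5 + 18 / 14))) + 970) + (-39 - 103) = 830.02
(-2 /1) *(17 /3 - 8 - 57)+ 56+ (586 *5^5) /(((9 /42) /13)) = 111096008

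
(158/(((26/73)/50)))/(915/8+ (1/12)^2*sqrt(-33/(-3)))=683873928000/3526391557 - 41522400*sqrt(11)/3526391557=193.89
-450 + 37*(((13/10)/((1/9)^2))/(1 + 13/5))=2529/4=632.25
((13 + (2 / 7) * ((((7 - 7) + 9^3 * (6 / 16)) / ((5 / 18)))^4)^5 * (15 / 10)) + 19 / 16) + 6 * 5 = 228532044137599177017869183161846685251274404207185590172037131001271412029099114058803 / 734003200000000000000000000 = 311350201385496925650827100000000000000000000000000000000000.00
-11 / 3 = -3.67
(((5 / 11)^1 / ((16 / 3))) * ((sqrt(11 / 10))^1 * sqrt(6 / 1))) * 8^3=96 * sqrt(165) / 11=112.10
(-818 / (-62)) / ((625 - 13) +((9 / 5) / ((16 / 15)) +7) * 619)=6544 / 2970823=0.00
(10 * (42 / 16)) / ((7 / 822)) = 6165 / 2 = 3082.50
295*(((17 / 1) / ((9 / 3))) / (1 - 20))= -5015 / 57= -87.98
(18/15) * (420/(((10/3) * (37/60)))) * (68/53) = 616896/1961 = 314.58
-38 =-38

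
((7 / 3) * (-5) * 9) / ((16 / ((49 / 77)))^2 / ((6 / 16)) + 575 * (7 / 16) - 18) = -246960 / 4514267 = -0.05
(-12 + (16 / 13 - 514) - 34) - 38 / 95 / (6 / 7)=-109051 / 195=-559.24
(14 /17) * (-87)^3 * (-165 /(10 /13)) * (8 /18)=878882004 /17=51698941.41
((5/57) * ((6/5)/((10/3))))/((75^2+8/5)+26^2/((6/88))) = 9/4429261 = 0.00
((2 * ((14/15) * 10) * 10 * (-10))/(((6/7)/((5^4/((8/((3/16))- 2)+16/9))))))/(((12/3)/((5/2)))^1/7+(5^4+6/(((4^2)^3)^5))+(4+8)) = -123578773775046410240000000/2455649594297041524117079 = -50.32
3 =3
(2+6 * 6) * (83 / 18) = 1577 / 9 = 175.22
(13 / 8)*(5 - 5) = 0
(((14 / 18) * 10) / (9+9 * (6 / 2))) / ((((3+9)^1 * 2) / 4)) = 35 / 972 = 0.04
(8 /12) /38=1 /57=0.02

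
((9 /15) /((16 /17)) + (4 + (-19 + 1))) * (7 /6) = -7483 /480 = -15.59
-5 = -5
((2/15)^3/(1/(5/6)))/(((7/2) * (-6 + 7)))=8/14175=0.00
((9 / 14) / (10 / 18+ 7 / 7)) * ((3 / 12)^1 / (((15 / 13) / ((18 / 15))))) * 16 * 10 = 4212 / 245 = 17.19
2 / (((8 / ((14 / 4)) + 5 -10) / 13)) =-182 / 19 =-9.58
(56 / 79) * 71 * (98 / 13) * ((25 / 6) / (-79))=-4870600 / 243399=-20.01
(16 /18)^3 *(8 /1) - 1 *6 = -278 /729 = -0.38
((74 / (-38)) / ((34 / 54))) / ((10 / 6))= -2997 / 1615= -1.86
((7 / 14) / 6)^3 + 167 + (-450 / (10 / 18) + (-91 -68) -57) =-1484351 / 1728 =-859.00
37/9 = 4.11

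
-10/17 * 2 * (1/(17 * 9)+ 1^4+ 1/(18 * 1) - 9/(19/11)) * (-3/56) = -120595/461244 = -0.26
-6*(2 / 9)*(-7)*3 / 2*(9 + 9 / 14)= 135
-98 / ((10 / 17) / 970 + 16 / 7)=-42.86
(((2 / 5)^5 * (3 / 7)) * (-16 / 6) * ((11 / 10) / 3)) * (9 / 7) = -4224 / 765625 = -0.01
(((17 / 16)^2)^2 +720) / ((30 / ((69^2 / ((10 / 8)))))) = 91573.00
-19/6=-3.17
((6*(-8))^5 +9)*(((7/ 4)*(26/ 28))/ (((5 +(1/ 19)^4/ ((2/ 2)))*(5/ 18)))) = -1295045962892721/ 4344040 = -298120174.51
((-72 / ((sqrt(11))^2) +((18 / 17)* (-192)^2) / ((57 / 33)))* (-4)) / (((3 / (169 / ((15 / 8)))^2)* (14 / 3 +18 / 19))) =-1018885570976 / 23375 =-43588687.53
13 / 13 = 1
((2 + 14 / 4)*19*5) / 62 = 1045 / 124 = 8.43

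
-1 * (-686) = 686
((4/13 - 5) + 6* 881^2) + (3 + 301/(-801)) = 48492965423/10413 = 4656963.93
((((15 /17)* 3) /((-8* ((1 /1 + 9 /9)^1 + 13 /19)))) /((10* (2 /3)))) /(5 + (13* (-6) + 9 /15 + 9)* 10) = 171 /6279392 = 0.00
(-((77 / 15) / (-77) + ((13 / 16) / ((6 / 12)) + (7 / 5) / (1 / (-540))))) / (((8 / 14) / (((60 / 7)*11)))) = 995863 / 8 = 124482.88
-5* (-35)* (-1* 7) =-1225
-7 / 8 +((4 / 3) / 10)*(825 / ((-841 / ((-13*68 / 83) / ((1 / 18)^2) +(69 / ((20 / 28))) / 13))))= 3263191303 / 7259512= 449.51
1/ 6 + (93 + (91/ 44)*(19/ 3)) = 14027/ 132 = 106.27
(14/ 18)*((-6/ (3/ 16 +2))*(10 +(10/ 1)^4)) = -64064/ 3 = -21354.67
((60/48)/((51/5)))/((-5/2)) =-5/102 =-0.05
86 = 86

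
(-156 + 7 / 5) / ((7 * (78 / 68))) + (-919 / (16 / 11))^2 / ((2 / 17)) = 2371349142221 / 698880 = 3393070.54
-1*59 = -59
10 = 10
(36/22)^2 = 324/121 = 2.68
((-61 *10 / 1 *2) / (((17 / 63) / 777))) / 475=-11944044 / 1615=-7395.69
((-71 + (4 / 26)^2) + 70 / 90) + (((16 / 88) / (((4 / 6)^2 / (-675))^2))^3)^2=3843125804460277887895216518564234262455683789377 / 706358615998464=5440757311394690896112066000000000.00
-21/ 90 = -0.23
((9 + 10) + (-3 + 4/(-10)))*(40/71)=8.79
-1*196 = -196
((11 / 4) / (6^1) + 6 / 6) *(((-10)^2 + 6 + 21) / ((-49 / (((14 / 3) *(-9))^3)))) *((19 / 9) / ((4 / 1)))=591185 / 4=147796.25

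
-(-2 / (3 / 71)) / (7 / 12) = 568 / 7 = 81.14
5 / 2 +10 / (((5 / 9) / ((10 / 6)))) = 65 / 2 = 32.50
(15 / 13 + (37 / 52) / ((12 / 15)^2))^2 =21025 / 4096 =5.13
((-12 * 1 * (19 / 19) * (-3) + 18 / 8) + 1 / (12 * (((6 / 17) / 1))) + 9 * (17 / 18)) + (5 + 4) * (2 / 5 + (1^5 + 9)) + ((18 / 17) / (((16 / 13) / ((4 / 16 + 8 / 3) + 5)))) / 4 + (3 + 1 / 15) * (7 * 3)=4047793 / 19584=206.69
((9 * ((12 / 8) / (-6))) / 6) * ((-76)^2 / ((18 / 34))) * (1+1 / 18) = -116603 / 27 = -4318.63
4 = 4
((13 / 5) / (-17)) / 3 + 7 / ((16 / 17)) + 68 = 75.39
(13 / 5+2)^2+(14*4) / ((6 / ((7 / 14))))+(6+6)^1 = 2837 / 75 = 37.83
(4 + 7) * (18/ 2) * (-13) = -1287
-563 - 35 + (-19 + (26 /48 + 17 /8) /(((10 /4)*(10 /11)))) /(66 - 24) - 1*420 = -458291 /450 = -1018.42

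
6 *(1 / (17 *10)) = 3 / 85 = 0.04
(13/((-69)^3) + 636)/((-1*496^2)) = -208931711/80818470144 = -0.00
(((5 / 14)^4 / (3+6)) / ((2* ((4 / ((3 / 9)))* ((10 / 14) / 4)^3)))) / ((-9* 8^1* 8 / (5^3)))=-625 / 217728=-0.00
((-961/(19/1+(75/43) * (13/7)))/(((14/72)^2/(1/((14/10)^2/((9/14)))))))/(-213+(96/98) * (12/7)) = 1004148900/566068069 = 1.77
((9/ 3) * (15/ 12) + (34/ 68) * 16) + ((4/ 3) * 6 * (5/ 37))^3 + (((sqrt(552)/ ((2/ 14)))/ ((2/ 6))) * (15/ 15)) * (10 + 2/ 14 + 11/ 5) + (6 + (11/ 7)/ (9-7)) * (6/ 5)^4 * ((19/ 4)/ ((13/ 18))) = 243277149837/ 2304711500 + 2592 * sqrt(138)/ 5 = 6195.38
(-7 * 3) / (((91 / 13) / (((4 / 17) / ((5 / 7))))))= -84 / 85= -0.99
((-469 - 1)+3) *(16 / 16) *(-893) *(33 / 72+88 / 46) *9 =1637680737 / 184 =8900438.79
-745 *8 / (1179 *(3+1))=-1490 / 1179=-1.26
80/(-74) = -40/37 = -1.08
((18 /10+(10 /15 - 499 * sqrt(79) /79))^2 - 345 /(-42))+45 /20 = 1576942603 /497700 - 36926 * sqrt(79) /1185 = 2891.49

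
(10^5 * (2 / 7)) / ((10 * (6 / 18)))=60000 / 7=8571.43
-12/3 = -4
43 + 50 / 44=971 / 22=44.14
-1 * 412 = -412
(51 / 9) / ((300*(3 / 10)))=17 / 270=0.06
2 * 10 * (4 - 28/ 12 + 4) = 113.33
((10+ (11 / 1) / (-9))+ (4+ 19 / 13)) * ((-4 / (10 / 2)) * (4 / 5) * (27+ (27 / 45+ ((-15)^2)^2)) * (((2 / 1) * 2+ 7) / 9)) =-24753587936 / 43875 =-564184.34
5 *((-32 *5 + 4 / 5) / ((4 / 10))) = -1990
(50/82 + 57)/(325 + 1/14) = 33068/186591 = 0.18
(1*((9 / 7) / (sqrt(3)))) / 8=3*sqrt(3) / 56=0.09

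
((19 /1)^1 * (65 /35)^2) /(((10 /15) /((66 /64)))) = 317889 /3136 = 101.37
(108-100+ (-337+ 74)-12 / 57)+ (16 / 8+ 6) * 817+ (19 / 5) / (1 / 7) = 6307.39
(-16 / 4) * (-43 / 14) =86 / 7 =12.29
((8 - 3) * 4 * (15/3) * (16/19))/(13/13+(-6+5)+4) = 400/19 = 21.05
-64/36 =-16/9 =-1.78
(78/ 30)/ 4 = 13/ 20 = 0.65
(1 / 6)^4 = 1 / 1296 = 0.00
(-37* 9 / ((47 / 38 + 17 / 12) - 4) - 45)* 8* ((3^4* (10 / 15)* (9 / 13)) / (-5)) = -241479792 / 19955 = -12101.22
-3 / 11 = -0.27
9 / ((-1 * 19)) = -9 / 19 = -0.47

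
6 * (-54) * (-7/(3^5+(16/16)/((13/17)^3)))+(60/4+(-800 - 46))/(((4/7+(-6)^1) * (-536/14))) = 112523628/21433501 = 5.25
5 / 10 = 1 / 2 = 0.50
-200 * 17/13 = -3400/13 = -261.54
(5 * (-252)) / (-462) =30 / 11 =2.73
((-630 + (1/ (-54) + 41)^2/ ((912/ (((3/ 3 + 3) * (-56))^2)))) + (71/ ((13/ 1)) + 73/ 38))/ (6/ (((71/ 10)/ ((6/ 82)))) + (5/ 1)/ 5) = 288641100263495/ 3339448398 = 86433.77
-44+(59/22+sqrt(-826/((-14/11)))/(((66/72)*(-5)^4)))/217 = -209997/4774+12*sqrt(649)/1491875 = -43.99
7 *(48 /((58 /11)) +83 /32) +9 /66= 837227 /10208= 82.02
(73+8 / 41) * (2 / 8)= 3001 / 164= 18.30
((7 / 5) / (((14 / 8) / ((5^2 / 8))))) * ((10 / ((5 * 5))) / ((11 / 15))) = 15 / 11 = 1.36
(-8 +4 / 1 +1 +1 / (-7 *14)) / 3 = -295 / 294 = -1.00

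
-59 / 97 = -0.61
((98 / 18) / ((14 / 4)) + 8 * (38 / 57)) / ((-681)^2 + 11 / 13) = 403 / 27130068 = 0.00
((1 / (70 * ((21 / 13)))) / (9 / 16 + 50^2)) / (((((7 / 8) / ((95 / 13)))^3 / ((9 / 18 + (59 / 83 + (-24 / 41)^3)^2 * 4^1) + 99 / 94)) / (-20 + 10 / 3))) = -46714309652205539107840000 / 524340059491418529072072723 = -0.09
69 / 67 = 1.03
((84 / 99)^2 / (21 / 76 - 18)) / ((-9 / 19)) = 1132096 / 13201947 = 0.09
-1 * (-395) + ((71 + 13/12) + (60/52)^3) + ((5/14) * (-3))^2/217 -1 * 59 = 28707368068/70082103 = 409.62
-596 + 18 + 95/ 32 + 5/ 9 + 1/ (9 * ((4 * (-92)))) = -1268443/ 2208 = -574.48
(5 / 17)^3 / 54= 125 / 265302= 0.00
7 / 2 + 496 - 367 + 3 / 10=664 / 5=132.80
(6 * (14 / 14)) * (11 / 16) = 33 / 8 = 4.12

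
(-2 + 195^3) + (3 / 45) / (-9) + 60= 1001015954 / 135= 7414932.99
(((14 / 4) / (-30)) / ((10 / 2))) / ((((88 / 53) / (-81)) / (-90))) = -90153 / 880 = -102.45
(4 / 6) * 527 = 1054 / 3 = 351.33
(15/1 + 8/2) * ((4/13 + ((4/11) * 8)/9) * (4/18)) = 30856/11583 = 2.66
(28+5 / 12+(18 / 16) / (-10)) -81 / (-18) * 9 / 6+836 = 209053 / 240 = 871.05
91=91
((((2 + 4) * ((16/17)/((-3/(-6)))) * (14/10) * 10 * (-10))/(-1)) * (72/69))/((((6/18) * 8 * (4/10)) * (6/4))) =403200/391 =1031.20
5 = 5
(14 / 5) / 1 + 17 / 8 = 197 / 40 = 4.92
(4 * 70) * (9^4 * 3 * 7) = 38578680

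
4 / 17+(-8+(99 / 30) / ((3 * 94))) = -123893 / 15980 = -7.75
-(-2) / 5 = 2 / 5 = 0.40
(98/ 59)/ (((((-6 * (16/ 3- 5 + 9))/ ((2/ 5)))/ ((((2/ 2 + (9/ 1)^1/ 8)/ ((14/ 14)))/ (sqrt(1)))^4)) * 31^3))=-584647/ 71994122240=-0.00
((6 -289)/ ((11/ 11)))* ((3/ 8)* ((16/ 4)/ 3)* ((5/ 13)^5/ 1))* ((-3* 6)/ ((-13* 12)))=-2653125/ 19307236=-0.14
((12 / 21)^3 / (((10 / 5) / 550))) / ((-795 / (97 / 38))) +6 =6046498 / 1036203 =5.84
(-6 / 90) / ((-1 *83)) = 1 / 1245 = 0.00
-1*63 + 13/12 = -743/12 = -61.92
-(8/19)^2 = -64/361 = -0.18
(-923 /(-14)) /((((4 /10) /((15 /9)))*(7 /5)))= 115375 /588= 196.22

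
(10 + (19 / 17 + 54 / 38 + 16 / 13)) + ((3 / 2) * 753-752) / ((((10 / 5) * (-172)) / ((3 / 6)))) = 76387323 / 5777824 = 13.22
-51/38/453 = -17/5738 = -0.00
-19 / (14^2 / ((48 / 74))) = -114 / 1813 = -0.06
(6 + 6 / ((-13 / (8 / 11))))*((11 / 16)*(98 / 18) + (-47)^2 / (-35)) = -2693079 / 8008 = -336.30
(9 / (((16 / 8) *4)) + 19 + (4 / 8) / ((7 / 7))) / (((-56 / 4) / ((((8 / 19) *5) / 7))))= -825 / 1862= -0.44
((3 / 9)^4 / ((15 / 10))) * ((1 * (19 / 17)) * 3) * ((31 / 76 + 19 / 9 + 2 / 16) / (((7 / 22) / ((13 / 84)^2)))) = 6724003 / 1224230112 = 0.01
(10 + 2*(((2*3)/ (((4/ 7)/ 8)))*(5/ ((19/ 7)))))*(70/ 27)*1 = 424900/ 513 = 828.27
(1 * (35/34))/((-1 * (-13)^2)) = -35/5746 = -0.01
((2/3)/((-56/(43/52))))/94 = -43/410592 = -0.00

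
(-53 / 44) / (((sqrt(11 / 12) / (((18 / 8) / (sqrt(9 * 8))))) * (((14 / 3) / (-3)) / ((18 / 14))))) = 12879 * sqrt(66) / 379456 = 0.28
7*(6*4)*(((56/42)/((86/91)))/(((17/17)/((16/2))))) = 81536/43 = 1896.19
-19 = -19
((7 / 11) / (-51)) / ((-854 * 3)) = 1 / 205326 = 0.00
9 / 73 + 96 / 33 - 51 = -38518 / 803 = -47.97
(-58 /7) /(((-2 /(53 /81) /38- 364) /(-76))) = -4438856 /2566403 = -1.73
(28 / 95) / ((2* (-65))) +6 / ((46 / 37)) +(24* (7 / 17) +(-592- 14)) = -1427634599 / 2414425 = -591.29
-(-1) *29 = 29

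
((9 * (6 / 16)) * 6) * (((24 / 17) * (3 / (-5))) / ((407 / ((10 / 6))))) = -486 / 6919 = -0.07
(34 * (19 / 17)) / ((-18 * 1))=-19 / 9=-2.11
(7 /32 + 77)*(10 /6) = 12355 /96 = 128.70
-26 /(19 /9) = -234 /19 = -12.32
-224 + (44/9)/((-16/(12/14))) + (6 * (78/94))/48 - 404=-4959937/7896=-628.16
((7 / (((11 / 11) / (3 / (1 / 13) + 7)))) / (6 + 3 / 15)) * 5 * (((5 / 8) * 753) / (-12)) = -10184.22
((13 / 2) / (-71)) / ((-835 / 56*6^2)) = 91 / 533565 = 0.00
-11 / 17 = -0.65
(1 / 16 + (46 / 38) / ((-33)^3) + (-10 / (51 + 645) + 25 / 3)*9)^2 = 563605017460367917225 / 100375287515230464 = 5614.98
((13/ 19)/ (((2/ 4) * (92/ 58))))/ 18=377/ 7866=0.05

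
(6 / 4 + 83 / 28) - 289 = -7967 / 28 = -284.54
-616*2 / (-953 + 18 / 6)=616 / 475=1.30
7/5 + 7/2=49/10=4.90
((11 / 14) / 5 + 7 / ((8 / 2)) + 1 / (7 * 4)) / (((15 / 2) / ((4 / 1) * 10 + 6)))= 6256 / 525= 11.92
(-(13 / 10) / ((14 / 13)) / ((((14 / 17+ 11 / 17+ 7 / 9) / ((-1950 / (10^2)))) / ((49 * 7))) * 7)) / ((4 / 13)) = 91766493 / 55040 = 1667.27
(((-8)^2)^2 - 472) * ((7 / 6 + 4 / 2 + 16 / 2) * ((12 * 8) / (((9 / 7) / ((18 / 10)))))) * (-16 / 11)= -435111936 / 55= -7911126.11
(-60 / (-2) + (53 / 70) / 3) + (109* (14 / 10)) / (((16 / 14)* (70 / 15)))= 98893 / 1680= 58.86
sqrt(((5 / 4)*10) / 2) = 5 / 2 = 2.50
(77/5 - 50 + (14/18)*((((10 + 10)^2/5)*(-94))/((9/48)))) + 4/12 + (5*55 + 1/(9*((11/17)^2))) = -505618486/16335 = -30953.08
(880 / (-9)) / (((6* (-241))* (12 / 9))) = 110 / 2169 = 0.05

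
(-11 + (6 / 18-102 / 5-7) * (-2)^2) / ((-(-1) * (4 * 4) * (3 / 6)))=-1789 / 120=-14.91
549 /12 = 183 /4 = 45.75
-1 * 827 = -827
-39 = -39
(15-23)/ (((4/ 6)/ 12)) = -144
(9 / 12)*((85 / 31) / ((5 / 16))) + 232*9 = 64932 / 31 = 2094.58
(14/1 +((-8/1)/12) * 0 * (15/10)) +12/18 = 44/3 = 14.67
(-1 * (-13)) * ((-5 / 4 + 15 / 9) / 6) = 65 / 72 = 0.90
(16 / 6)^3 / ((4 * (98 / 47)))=3008 / 1323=2.27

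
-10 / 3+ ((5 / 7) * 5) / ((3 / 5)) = 55 / 21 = 2.62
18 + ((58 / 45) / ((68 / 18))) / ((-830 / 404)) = 629092 / 35275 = 17.83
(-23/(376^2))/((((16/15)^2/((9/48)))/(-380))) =1474875/144769024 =0.01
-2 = -2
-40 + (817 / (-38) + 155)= 187 / 2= 93.50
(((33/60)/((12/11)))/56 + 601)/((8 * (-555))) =-8077561/59673600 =-0.14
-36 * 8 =-288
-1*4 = -4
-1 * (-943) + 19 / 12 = 11335 / 12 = 944.58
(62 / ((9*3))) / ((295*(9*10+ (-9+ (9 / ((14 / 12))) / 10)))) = 0.00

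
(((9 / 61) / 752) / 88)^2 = 81 / 16295237533696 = 0.00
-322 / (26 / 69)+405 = -5844 / 13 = -449.54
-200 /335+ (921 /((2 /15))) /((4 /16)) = 1851170 /67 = 27629.40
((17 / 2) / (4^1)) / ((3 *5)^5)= 17 / 6075000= 0.00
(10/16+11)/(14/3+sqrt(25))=1.20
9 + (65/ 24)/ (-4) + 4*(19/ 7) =12889/ 672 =19.18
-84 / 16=-21 / 4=-5.25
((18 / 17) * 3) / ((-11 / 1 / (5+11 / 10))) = -1647 / 935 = -1.76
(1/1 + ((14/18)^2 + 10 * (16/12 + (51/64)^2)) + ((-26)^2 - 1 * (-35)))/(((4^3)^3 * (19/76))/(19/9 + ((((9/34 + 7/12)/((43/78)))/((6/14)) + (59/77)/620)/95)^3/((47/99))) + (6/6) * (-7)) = 51339475515872073521333531279437132901/2175789060908384481212258036437982742528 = 0.02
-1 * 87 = -87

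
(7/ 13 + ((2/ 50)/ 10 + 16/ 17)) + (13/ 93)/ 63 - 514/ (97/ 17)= -2781920120617/ 31399845750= -88.60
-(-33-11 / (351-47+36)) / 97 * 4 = 1.36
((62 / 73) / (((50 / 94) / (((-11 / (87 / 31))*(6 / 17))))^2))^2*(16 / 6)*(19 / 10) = 308408189370491133240064 / 1844525616802318359375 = 167.20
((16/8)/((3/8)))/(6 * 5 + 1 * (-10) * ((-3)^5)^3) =4/107616825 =0.00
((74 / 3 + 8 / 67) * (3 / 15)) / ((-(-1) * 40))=0.12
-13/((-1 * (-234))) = -0.06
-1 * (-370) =370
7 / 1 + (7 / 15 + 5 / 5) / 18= 956 / 135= 7.08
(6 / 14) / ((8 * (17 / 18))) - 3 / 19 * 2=-0.26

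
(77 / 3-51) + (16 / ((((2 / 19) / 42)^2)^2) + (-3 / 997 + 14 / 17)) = 20619441595803949 / 50847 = 405519334391.49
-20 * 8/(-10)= 16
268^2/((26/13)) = 35912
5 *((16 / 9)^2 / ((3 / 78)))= 410.86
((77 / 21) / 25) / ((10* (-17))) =-11 / 12750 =-0.00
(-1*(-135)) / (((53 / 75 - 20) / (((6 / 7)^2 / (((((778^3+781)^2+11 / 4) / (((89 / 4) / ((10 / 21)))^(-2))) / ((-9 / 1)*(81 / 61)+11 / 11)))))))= 57715200000 / 496350311266171683940651734023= 0.00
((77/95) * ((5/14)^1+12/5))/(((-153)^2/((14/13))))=14861/144550575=0.00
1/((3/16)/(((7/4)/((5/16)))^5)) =275365888/9375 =29372.36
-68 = -68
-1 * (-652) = 652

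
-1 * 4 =-4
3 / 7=0.43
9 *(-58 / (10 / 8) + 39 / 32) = -65061 / 160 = -406.63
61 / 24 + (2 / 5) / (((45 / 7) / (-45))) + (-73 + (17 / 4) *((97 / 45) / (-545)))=-73.28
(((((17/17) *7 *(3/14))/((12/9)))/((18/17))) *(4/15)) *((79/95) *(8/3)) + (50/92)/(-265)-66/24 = -44269289/20844900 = -2.12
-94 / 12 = -7.83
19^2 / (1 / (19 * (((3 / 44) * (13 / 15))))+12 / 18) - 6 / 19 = 231.49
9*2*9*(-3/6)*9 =-729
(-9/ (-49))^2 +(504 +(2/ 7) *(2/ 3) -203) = 2169718/ 7203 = 301.22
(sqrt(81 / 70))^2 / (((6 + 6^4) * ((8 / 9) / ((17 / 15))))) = 1377 / 1215200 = 0.00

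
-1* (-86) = 86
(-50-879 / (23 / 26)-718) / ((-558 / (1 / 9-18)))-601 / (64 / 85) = -15261163 / 17856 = -854.68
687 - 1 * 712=-25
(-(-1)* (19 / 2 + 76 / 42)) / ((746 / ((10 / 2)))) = 0.08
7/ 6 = 1.17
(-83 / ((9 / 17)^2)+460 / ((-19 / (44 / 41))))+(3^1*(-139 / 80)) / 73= -118726140203 / 368498160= -322.19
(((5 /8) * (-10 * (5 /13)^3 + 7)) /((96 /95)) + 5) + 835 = 1424039915 /1687296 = 843.98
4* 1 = 4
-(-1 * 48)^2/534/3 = -128/89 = -1.44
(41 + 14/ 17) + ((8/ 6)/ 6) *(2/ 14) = 44827/ 1071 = 41.86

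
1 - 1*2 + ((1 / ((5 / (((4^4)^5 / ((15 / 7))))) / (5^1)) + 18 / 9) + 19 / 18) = 46179488366777 / 90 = 513105426297.52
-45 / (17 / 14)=-630 / 17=-37.06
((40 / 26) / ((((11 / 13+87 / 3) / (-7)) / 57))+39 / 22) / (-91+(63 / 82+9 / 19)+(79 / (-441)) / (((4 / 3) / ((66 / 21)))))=32149410237 / 154261949666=0.21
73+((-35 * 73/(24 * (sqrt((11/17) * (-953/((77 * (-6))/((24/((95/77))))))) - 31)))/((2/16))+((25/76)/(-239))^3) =5110 * sqrt(16930045)/4530249+2748473133847540241263/27149169744430261056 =105.88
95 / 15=19 / 3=6.33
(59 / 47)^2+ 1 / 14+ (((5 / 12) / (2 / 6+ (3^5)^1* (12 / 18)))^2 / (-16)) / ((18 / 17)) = 27837152673793 / 16899122290176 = 1.65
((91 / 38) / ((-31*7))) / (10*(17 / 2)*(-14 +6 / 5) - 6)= 13 / 1288732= 0.00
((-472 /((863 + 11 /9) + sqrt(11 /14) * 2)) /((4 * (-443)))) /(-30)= -4818471 /469003220645 + 1593 * sqrt(154) /938006441290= -0.00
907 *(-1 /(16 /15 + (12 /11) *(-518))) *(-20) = -748275 /23266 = -32.16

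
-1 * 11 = -11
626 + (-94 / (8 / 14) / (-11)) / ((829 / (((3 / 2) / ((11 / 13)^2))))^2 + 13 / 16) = 4434341273123974 / 7083611176631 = 626.00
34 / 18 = 17 / 9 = 1.89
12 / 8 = 3 / 2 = 1.50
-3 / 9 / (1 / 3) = -1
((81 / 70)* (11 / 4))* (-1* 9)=-8019 / 280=-28.64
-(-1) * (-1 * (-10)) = 10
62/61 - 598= -36416/61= -596.98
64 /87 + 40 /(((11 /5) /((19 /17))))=342568 /16269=21.06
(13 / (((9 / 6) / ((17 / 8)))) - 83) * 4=-775 / 3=-258.33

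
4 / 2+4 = 6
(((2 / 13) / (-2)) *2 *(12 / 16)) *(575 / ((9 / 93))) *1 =-17825 / 26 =-685.58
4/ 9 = 0.44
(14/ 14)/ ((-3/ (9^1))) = -3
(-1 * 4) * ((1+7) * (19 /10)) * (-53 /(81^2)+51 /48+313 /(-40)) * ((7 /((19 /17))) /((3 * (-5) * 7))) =-60413597 /2460375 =-24.55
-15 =-15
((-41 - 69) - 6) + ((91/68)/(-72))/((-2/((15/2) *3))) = -251961/2176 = -115.79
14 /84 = 1 /6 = 0.17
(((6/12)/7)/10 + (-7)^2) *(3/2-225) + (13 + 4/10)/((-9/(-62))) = -10860.79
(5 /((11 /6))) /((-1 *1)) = -30 /11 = -2.73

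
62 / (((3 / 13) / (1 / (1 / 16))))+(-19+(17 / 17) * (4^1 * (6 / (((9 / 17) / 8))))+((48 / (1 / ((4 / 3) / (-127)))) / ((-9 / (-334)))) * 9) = 1704601 / 381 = 4474.02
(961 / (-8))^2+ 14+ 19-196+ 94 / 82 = 37439657 / 2624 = 14268.16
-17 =-17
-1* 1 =-1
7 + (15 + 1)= 23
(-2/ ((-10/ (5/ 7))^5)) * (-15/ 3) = -5/ 268912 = -0.00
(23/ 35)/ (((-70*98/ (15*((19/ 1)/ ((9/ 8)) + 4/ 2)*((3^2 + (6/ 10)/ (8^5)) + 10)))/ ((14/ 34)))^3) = -2022812330588335067/ 91235891576108482560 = -0.02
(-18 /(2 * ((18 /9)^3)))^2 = 81 /64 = 1.27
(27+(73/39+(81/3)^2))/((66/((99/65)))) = 29557/1690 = 17.49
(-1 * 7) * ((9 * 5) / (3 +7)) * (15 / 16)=-945 / 32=-29.53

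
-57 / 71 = -0.80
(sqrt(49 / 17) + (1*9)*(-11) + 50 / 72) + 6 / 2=-3431 / 36 + 7*sqrt(17) / 17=-93.61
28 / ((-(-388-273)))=28 / 661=0.04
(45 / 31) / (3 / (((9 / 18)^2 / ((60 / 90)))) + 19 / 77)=693 / 3937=0.18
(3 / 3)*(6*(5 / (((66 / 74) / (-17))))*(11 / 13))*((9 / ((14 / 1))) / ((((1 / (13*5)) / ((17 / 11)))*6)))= -801975 / 154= -5207.63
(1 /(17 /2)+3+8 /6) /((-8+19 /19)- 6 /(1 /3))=-227 /1275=-0.18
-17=-17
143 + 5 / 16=2293 / 16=143.31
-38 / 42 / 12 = -19 / 252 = -0.08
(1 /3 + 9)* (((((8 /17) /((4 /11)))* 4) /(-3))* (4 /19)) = -3.39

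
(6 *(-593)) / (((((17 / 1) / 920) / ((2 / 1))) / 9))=-3465910.59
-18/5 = -3.60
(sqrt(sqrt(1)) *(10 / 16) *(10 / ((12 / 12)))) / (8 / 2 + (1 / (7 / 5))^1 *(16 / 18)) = 1.35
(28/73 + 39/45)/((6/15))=1369/438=3.13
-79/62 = -1.27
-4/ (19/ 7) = -28/ 19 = -1.47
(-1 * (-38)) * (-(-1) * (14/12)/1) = 44.33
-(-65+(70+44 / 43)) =-259 / 43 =-6.02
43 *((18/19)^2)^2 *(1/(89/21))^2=1.93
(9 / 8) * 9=81 / 8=10.12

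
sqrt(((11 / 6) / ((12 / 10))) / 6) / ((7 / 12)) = sqrt(330) / 21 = 0.87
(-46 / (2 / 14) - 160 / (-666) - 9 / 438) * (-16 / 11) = 125154520 / 267399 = 468.04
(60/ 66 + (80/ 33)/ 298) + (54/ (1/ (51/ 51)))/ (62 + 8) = 26419/ 15645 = 1.69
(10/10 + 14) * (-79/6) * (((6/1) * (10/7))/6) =-1975/7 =-282.14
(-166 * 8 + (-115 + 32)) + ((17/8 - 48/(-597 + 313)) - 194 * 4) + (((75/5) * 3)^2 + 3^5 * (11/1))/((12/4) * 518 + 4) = -2181.69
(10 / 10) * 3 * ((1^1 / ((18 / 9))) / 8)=3 / 16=0.19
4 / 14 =2 / 7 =0.29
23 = 23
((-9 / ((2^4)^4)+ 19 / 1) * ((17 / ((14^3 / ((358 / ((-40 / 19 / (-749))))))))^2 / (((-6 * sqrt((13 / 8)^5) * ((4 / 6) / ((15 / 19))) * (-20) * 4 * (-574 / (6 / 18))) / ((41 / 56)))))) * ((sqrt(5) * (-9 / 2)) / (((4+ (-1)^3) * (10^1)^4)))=300979349783627799 * sqrt(130) / 2775352601183518720000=0.00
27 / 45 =3 / 5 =0.60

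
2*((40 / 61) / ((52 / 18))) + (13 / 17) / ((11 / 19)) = 263191 / 148291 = 1.77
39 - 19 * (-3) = 96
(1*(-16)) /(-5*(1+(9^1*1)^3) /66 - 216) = 528 /8953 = 0.06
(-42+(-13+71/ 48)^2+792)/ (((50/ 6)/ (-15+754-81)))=669123161/ 9600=69700.33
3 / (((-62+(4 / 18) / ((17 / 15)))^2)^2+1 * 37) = 20295603 / 98706541803253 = 0.00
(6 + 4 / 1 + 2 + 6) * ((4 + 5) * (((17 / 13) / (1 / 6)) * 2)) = 33048 / 13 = 2542.15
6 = 6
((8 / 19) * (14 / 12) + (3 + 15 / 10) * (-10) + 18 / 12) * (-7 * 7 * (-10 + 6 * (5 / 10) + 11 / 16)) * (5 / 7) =-17332105 / 1824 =-9502.25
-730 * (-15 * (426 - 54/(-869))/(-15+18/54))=-3040661700/9559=-318094.12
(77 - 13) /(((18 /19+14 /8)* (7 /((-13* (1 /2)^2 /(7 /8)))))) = -126464 /10045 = -12.59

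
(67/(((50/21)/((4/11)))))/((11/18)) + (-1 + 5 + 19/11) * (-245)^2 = 1039983777/3025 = 343796.29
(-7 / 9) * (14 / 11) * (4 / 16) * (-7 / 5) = 343 / 990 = 0.35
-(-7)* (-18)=-126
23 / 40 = 0.58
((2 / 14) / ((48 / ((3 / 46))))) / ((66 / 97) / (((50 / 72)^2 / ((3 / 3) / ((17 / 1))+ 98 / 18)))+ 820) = 1030625 / 4395247799936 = 0.00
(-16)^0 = 1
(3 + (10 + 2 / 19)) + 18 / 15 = 14.31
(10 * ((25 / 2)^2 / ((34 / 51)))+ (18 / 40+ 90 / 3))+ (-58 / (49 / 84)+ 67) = 81962 / 35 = 2341.77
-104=-104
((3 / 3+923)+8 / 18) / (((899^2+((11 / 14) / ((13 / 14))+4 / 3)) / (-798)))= -7192640 / 7879981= -0.91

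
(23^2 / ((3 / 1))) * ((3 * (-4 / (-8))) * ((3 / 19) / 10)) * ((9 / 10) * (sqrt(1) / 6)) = 4761 / 7600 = 0.63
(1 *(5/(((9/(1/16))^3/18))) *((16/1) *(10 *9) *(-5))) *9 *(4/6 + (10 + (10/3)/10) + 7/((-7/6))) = -625/64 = -9.77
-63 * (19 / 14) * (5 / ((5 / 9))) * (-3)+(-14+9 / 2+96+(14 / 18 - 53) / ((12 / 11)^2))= 2351.12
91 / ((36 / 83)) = 7553 / 36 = 209.81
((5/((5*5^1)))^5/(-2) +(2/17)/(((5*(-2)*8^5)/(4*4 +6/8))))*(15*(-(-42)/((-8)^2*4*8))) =-72827181/1426063360000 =-0.00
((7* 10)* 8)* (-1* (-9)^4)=-3674160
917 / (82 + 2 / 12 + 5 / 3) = 5502 / 503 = 10.94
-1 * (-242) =242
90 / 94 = 45 / 47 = 0.96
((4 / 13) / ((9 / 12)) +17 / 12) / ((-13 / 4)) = -95 / 169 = -0.56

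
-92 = -92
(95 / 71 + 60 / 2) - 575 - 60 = -42860 / 71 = -603.66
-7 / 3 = -2.33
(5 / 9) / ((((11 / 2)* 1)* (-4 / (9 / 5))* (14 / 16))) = -4 / 77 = -0.05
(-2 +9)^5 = 16807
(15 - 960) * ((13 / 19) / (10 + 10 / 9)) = -22113 / 380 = -58.19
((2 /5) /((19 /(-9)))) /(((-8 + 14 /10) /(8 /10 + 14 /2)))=234 /1045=0.22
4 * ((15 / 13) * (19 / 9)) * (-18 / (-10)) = 228 / 13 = 17.54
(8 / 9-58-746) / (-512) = 1807 / 1152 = 1.57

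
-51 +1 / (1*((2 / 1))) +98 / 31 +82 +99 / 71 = 158717 / 4402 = 36.06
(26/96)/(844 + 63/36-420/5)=13/36564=0.00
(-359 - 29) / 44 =-97 / 11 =-8.82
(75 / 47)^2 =5625 / 2209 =2.55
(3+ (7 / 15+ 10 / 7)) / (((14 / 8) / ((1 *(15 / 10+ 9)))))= 1028 / 35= 29.37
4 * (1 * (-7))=-28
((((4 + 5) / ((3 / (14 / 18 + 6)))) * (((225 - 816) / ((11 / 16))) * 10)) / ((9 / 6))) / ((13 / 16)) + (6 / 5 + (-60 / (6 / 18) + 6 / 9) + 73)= -143524.81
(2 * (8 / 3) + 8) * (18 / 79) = 240 / 79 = 3.04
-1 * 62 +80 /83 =-5066 /83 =-61.04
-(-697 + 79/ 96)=66833/ 96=696.18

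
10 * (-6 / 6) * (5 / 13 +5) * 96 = -67200 / 13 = -5169.23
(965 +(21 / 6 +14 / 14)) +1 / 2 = 970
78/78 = 1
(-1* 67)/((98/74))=-2479/49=-50.59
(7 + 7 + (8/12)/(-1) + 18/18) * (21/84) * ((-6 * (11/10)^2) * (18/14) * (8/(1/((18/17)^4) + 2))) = -4915711152/51357775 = -95.72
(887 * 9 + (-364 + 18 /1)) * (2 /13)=15274 /13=1174.92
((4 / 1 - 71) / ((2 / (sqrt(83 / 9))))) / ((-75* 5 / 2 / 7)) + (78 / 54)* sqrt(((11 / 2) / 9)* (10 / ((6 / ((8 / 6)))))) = 13* sqrt(110) / 81 + 469* sqrt(83) / 1125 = 5.48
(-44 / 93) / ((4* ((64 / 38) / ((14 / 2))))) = -0.49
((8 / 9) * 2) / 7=16 / 63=0.25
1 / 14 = 0.07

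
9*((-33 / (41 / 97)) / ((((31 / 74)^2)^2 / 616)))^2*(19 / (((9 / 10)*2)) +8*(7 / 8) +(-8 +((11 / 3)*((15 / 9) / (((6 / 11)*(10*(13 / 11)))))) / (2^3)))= 3957136225996001790624743207424 / 18638227841198173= 212312901189516.43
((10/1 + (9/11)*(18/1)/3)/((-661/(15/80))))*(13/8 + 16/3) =-6847/232672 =-0.03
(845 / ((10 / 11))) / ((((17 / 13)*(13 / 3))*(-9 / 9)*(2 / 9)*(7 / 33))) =-1656369 / 476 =-3479.77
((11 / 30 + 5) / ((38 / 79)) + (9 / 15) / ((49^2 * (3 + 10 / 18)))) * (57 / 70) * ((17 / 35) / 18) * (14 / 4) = 0.86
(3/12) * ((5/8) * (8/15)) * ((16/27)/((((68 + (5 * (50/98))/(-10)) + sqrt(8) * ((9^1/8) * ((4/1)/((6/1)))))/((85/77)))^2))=9255952470800/703825840010525067 - 1228461085600 * sqrt(2)/2111477520031575201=0.00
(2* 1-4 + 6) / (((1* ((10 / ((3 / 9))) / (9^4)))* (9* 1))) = 486 / 5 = 97.20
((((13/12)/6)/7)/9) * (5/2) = 65/9072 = 0.01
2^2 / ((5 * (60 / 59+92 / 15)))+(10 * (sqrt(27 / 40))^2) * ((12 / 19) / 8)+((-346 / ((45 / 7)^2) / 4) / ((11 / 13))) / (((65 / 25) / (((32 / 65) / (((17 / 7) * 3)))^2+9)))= -46631587634163607 / 5886197708391000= -7.92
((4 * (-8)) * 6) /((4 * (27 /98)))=-1568 /9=-174.22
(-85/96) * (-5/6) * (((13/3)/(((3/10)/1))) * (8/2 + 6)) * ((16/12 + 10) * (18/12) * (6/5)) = 469625/216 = 2174.19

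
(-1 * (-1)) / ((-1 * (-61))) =1 / 61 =0.02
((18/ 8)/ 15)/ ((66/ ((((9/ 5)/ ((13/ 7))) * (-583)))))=-3339/ 2600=-1.28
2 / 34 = 1 / 17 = 0.06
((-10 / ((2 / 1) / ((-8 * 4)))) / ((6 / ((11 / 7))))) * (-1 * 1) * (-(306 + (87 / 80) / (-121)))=987331 / 77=12822.48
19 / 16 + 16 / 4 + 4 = 147 / 16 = 9.19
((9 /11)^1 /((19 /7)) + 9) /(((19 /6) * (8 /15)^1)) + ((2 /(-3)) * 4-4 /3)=5986 /3971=1.51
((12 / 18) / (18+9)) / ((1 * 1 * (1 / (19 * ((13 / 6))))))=1.02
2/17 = 0.12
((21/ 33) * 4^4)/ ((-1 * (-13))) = 1792/ 143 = 12.53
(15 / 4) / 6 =5 / 8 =0.62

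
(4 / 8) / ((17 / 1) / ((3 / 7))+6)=3 / 274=0.01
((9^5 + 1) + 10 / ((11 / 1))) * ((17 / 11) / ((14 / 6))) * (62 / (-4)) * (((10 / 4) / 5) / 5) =-51347718 / 847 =-60623.04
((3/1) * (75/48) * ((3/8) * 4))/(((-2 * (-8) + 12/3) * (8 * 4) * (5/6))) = 27/2048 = 0.01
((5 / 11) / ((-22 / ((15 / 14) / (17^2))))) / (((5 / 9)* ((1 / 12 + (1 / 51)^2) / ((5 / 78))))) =-2025 / 19181162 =-0.00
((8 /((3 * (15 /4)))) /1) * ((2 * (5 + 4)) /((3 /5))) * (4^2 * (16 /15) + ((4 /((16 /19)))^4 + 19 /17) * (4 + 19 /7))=1573125089 /21420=73441.88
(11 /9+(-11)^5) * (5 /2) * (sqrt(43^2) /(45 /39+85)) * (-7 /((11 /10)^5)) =115091112500 /131769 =873430.87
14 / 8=7 / 4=1.75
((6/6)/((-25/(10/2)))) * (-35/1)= 7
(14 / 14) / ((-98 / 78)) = -39 / 49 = -0.80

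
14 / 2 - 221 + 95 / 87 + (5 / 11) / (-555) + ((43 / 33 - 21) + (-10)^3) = -1232.61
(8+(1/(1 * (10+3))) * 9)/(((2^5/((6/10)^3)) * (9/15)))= 1017/10400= 0.10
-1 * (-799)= 799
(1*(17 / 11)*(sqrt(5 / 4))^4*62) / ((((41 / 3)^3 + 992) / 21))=1494045 / 1684408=0.89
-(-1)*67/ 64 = 67/ 64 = 1.05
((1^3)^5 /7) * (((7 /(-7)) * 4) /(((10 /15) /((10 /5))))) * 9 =-108 /7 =-15.43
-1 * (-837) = 837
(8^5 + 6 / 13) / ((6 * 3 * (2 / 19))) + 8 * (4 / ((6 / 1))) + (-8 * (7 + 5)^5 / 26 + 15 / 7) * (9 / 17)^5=32829382373765 / 2325725766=14115.76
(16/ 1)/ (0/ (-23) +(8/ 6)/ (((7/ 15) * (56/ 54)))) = 784/ 135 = 5.81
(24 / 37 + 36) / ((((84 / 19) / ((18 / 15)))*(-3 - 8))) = -12882 / 14245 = -0.90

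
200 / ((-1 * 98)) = -100 / 49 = -2.04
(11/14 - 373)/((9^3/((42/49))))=-193/441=-0.44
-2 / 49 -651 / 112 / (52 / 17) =-79133 / 40768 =-1.94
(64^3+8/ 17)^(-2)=289/ 19860000079936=0.00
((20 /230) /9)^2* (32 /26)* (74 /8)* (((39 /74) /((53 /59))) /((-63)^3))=-472 /189285328953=-0.00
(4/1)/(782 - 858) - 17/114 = -23/114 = -0.20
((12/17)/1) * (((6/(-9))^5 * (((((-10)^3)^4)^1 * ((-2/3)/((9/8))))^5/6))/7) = 67108864000000000000000000000000000000000000000000000000000000000000/414927343719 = 161736422088990921280441000000000000000000000000000000000.00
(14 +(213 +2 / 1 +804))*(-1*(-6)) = 6198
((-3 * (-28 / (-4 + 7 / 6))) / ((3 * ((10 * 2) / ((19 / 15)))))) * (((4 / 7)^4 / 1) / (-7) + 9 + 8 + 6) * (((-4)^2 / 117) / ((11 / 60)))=-187898752 / 17510493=-10.73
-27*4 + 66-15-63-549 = -669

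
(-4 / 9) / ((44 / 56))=-56 / 99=-0.57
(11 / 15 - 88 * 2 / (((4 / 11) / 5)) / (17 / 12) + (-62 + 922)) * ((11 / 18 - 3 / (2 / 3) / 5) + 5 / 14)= -9292859 / 160650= -57.85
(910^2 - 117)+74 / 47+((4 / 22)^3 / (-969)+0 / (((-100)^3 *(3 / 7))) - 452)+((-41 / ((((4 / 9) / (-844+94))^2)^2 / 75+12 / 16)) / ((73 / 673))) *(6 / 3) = 106771653210419342389116467602301 / 129181456656599532473626701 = 826524.61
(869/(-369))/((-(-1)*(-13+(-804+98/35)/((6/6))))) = 4345/1502199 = 0.00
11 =11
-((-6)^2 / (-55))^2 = -1296 / 3025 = -0.43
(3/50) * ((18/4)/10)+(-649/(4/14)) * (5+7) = -27257973/1000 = -27257.97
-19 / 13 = -1.46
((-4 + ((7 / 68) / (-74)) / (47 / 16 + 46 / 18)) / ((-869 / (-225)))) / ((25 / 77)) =-17912538 / 5615083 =-3.19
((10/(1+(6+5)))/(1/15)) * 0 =0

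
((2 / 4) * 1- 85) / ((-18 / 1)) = 4.69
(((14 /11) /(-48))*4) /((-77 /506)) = 23 /33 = 0.70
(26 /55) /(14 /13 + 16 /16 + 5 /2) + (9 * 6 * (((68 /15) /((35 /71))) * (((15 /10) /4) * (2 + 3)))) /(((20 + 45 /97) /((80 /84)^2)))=5267655748 /127319885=41.37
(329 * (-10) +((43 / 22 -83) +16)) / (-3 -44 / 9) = 664299 / 1562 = 425.29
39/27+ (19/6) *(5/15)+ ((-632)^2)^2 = 319079063557/2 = 159539531778.50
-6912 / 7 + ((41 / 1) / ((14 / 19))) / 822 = -11362549 / 11508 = -987.36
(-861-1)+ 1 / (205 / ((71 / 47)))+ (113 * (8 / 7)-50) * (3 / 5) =-54934419 / 67445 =-814.51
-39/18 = -13/6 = -2.17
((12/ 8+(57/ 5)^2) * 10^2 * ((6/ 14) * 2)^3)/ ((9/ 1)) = 45072/ 49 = 919.84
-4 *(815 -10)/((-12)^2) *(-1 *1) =805/36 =22.36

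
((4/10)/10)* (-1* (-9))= 9/25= 0.36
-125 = -125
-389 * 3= -1167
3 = 3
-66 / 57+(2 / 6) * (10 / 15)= -160 / 171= -0.94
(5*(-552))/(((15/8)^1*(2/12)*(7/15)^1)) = -132480/7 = -18925.71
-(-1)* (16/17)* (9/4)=36/17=2.12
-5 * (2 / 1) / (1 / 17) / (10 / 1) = -17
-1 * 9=-9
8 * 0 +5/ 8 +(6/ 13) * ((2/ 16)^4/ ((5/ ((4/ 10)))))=208003/ 332800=0.63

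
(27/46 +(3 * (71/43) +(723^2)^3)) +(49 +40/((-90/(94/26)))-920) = 33055363153232161581607/231426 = 142833403132025621.93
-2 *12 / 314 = -0.08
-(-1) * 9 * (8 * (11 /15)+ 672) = 30504 /5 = 6100.80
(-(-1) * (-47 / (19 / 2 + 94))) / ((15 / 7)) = -658 / 3105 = -0.21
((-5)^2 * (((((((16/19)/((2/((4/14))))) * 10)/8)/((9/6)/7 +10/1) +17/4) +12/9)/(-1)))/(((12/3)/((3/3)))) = -4562975/130416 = -34.99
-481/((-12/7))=3367/12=280.58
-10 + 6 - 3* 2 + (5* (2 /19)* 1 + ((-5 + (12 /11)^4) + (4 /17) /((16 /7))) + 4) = -169383847 /18916172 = -8.95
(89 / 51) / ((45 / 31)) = 1.20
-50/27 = -1.85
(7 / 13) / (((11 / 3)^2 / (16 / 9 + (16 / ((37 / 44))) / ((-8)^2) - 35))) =-76748 / 58201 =-1.32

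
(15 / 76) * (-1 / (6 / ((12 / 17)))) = -0.02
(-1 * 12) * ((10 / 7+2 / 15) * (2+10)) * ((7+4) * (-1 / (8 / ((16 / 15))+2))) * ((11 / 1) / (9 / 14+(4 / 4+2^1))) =1270016 / 1615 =786.39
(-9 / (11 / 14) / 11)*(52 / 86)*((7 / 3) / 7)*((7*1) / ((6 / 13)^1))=-16562 / 5203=-3.18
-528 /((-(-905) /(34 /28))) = -4488 /6335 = -0.71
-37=-37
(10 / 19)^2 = 100 / 361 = 0.28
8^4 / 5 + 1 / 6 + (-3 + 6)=24671 / 30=822.37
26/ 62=13/ 31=0.42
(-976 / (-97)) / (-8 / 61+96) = 7442 / 70907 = 0.10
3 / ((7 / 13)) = 5.57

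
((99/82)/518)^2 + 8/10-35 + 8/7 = -298210184771/9021052880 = -33.06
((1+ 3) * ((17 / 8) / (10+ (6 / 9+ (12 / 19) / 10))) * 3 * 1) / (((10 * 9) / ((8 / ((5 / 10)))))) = 646 / 1529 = 0.42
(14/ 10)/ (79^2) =7/ 31205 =0.00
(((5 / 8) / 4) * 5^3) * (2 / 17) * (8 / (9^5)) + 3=6023623 / 2007666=3.00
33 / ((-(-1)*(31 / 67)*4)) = 2211 / 124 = 17.83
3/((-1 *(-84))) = 0.04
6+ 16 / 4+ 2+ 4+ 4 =20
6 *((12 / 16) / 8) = 9 / 16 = 0.56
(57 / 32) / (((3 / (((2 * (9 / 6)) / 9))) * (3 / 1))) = 19 / 288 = 0.07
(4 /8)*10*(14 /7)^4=80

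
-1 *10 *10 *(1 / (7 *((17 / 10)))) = -1000 / 119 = -8.40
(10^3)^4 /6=500000000000 /3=166666666666.67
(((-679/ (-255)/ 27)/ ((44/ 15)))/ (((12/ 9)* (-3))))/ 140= -97/ 1615680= -0.00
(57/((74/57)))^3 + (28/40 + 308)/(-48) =685876823043/8104480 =84629.34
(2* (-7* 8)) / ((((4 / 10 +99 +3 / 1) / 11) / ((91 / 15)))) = -7007 / 96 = -72.99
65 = 65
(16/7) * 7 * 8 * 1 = 128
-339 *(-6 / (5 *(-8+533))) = 678 / 875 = 0.77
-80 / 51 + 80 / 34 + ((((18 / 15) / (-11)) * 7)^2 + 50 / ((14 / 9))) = 36188623 / 1079925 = 33.51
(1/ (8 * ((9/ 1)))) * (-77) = -1.07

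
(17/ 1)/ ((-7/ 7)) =-17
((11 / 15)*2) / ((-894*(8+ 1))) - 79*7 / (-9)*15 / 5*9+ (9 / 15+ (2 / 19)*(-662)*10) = 1103854669 / 1146555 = 962.76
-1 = -1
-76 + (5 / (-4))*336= -496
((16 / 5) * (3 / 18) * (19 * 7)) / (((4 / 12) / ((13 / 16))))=1729 / 10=172.90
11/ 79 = 0.14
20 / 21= 0.95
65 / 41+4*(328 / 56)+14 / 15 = 111703 / 4305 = 25.95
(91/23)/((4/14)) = 637/46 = 13.85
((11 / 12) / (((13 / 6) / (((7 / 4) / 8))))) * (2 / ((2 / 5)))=385 / 832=0.46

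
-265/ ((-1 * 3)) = 265/ 3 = 88.33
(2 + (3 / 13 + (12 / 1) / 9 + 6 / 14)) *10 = 10900 / 273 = 39.93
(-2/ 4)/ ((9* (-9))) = 1/ 162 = 0.01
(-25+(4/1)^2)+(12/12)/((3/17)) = -10/3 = -3.33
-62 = -62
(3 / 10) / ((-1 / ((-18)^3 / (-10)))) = -4374 / 25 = -174.96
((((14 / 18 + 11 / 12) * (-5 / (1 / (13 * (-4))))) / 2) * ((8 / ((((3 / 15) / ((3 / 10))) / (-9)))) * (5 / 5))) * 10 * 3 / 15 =-47580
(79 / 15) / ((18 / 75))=21.94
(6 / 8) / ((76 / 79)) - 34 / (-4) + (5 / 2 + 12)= 7229 / 304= 23.78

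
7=7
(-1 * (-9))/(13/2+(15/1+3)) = 18/49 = 0.37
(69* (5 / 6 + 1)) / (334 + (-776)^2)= 253 / 1205020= 0.00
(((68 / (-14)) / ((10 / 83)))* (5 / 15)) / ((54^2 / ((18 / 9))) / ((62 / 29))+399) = -43741 / 3518550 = -0.01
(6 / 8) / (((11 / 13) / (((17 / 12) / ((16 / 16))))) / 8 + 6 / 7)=1547 / 1922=0.80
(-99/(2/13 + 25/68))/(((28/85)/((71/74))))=-132039765/238798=-552.93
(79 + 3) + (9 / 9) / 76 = 6233 / 76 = 82.01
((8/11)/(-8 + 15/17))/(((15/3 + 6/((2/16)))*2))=-68/70543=-0.00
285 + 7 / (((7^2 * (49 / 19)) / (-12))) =97527 / 343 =284.34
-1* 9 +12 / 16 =-33 / 4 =-8.25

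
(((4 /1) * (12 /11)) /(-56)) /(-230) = 3 /8855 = 0.00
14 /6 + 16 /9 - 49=-404 /9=-44.89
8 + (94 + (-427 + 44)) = -281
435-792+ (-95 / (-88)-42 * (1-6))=-12841 / 88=-145.92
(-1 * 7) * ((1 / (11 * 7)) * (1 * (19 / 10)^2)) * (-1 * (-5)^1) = -361 / 220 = -1.64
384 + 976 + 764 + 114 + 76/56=31351/14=2239.36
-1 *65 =-65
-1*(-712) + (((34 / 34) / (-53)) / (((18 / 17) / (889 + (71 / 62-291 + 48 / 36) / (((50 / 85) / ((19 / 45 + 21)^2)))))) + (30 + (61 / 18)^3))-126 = 3341797118777 / 718648200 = 4650.12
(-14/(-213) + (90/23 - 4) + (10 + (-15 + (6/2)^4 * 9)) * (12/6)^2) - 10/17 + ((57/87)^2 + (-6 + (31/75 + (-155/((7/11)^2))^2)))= 628074264375717181/4204211205075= 149391.70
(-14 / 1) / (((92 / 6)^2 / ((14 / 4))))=-441 / 2116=-0.21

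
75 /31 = 2.42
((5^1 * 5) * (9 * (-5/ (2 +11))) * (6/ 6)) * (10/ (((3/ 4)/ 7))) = -105000/ 13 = -8076.92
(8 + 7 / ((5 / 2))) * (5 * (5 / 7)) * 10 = 2700 / 7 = 385.71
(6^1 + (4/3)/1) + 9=49/3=16.33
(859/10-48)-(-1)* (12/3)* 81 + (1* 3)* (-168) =-1421/10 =-142.10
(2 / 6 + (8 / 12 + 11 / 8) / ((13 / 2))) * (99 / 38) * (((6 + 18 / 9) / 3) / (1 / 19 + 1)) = 4.27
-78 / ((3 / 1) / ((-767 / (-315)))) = -19942 / 315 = -63.31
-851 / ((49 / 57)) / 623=-48507 / 30527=-1.59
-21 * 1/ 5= -21/ 5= -4.20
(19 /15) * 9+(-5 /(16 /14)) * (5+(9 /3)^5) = -5368 /5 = -1073.60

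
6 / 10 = 3 / 5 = 0.60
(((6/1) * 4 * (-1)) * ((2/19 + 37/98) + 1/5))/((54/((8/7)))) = -33904/97755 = -0.35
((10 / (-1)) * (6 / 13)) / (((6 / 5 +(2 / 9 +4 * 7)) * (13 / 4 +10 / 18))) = -24300 / 589511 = -0.04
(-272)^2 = 73984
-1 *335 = -335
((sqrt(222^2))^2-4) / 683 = 49280 / 683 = 72.15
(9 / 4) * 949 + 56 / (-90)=384233 / 180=2134.63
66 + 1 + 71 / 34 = 2349 / 34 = 69.09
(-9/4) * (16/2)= -18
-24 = -24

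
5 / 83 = 0.06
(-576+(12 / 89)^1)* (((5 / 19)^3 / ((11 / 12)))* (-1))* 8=615024000 / 6714961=91.59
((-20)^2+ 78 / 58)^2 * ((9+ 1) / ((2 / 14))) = 11275436.94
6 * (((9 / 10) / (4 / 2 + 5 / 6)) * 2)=324 / 85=3.81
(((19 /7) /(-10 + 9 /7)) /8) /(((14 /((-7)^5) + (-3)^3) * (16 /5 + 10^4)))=228095 /1582333784832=0.00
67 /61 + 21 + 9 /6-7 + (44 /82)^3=140864081 /8408362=16.75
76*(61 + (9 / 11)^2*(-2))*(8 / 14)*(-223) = -489390448 / 847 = -577792.74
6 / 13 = 0.46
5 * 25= 125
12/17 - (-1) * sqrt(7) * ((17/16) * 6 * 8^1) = 12/17+ 51 * sqrt(7) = 135.64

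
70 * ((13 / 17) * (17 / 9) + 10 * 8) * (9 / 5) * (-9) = -92358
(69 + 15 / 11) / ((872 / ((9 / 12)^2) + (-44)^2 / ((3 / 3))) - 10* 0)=3483 / 172568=0.02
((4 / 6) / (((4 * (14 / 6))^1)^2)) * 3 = 9 / 392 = 0.02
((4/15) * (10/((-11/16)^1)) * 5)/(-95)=128/627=0.20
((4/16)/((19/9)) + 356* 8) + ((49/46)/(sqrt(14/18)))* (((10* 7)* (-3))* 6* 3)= 216457/76-39690* sqrt(7)/23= -1717.53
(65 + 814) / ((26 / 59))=51861 / 26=1994.65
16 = 16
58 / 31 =1.87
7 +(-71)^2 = 5048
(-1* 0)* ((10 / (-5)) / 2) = 0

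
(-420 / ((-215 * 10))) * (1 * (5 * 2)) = 84 / 43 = 1.95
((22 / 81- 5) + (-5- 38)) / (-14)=1933 / 567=3.41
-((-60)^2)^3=-46656000000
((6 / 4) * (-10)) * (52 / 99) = -260 / 33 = -7.88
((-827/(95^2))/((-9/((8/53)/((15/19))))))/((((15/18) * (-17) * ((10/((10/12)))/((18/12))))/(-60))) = 6616/6419625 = 0.00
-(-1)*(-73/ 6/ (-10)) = 73/ 60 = 1.22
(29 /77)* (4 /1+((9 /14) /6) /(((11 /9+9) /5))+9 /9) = 377435 /198352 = 1.90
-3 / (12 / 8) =-2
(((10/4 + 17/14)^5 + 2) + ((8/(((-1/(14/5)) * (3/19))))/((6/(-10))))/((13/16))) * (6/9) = 3932597132/5899257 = 666.63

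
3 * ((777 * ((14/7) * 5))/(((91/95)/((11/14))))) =1739925/91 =19120.05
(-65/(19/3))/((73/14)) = -2730/1387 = -1.97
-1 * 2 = -2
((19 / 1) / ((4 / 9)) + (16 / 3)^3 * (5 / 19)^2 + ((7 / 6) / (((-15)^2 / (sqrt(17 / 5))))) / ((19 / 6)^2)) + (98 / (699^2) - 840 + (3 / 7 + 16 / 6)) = -11610803970797 / 14816336724 + 14 * sqrt(85) / 135375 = -783.65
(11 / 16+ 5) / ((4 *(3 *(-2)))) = -91 / 384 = -0.24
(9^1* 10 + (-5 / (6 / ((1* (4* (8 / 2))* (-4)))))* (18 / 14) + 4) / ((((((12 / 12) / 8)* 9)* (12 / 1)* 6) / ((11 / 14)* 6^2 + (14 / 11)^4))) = 3604990540 / 58110129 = 62.04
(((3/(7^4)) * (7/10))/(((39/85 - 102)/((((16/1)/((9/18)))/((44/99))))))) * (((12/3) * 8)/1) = -6528/328937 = -0.02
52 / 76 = 13 / 19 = 0.68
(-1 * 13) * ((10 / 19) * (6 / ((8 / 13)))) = -2535 / 38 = -66.71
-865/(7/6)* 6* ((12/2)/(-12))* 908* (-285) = -4029204600/7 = -575600657.14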